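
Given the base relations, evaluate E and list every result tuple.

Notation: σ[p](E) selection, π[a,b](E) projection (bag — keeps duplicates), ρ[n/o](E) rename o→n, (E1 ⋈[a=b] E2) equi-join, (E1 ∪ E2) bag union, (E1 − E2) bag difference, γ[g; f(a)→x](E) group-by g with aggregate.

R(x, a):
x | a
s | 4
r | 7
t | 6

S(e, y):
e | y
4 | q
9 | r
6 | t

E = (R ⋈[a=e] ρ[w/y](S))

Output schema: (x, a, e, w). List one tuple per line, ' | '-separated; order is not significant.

Subexpression sizes:
  R → 3
  S → 3
  ρ[w/y](S) → 3
  (R ⋈[a=e] ρ[w/y](S)) → 2

== RESULT ==
x | a | e | w
s | 4 | 4 | q
t | 6 | 6 | t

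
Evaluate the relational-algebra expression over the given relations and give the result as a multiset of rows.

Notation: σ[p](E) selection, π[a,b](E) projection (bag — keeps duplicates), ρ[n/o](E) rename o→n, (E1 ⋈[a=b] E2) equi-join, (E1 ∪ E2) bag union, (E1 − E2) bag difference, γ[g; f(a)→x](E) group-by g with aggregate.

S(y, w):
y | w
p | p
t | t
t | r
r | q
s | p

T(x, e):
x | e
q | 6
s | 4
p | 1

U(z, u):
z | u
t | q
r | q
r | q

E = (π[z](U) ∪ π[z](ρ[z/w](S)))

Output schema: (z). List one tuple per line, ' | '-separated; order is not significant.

Row counts bottom-up:
  U → 3
  π[z](U) → 3
  S → 5
  ρ[z/w](S) → 5
  π[z](ρ[z/w](S)) → 5
  (π[z](U) ∪ π[z](ρ[z/w](S))) → 8

== RESULT ==
z
p
p
q
r
r
r
t
t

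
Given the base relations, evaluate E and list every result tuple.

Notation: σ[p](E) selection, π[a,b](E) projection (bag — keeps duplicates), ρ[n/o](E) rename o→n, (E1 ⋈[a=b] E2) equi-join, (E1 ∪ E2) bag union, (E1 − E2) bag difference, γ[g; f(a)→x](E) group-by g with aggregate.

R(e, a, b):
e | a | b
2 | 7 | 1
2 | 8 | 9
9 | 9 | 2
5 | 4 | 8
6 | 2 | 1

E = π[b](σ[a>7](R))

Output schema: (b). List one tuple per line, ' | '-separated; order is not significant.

Row counts bottom-up:
  R → 5
  σ[a>7](R) → 2
  π[b](σ[a>7](R)) → 2

== RESULT ==
b
2
9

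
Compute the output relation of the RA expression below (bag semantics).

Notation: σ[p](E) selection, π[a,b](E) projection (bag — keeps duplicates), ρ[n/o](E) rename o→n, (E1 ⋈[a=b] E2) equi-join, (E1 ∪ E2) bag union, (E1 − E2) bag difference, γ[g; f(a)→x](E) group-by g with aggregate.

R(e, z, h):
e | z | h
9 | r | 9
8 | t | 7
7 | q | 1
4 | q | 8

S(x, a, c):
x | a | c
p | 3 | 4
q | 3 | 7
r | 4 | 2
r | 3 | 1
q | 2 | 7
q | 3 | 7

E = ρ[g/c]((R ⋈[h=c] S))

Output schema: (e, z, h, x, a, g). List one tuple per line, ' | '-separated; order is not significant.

Row counts bottom-up:
  R → 4
  S → 6
  (R ⋈[h=c] S) → 4
  ρ[g/c]((R ⋈[h=c] S)) → 4

== RESULT ==
e | z | h | x | a | g
7 | q | 1 | r | 3 | 1
8 | t | 7 | q | 2 | 7
8 | t | 7 | q | 3 | 7
8 | t | 7 | q | 3 | 7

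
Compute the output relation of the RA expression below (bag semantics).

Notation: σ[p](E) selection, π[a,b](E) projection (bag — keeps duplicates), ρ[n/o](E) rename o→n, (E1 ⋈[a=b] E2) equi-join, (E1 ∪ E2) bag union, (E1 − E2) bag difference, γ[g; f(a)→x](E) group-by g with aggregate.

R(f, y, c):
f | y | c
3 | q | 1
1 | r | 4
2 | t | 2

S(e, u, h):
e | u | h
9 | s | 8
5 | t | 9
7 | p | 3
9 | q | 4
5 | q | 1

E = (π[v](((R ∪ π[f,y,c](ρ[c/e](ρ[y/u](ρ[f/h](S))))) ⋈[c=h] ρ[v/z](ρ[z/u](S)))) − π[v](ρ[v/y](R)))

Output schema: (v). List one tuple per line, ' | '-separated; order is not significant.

Stepwise |·|:
  R → 3
  S → 5
  ρ[f/h](S) → 5
  ρ[y/u](ρ[f/h](S)) → 5
  ρ[c/e](ρ[y/u](ρ[f/h](S))) → 5
  π[f,y,c](ρ[c/e](ρ[y/u](ρ[f/h](S)))) → 5
  (R ∪ π[f,y,c](ρ[c/e](ρ[y/u](ρ[f/h](S))))) → 8
  S → 5
  ρ[z/u](S) → 5
  ρ[v/z](ρ[z/u](S)) → 5
  ((R ∪ π[f,y,c](ρ[c/e](ρ[y/u](ρ[f/h](S))))) ⋈[c=h] ρ[v/z](ρ[z/u](S))) → 4
  π[v](((R ∪ π[f,y,c](ρ[c/e](ρ[y/u](ρ[f/h](S))))) ⋈[c=h] ρ[v/z](ρ[z/u](S)))) → 4
  R → 3
  ρ[v/y](R) → 3
  π[v](ρ[v/y](R)) → 3
  (π[v](((R ∪ π[f,y,c](ρ[c/e](ρ[y/u](ρ[f/h](S))))) ⋈[c=h] ρ[v/z](ρ[z/u](S)))) − π[v](ρ[v/y](R))) → 2

== RESULT ==
v
q
t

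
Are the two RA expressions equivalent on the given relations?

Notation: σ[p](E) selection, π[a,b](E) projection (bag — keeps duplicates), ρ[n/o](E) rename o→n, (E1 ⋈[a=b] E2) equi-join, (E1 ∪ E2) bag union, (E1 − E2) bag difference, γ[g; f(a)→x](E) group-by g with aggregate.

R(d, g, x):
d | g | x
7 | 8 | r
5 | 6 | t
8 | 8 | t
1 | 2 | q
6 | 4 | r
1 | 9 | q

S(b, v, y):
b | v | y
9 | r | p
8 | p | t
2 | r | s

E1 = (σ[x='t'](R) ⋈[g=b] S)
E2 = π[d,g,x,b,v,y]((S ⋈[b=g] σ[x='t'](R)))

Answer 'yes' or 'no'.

E1 subexpression sizes:
  R → 6
  σ[x='t'](R) → 2
  S → 3
  (σ[x='t'](R) ⋈[g=b] S) → 1
E2 subexpression sizes:
  S → 3
  R → 6
  σ[x='t'](R) → 2
  (S ⋈[b=g] σ[x='t'](R)) → 1
  π[d,g,x,b,v,y]((S ⋈[b=g] σ[x='t'](R))) → 1

E1 and E2 produce the same multiset:
d | g | x | b | v | y
8 | 8 | t | 8 | p | t

yes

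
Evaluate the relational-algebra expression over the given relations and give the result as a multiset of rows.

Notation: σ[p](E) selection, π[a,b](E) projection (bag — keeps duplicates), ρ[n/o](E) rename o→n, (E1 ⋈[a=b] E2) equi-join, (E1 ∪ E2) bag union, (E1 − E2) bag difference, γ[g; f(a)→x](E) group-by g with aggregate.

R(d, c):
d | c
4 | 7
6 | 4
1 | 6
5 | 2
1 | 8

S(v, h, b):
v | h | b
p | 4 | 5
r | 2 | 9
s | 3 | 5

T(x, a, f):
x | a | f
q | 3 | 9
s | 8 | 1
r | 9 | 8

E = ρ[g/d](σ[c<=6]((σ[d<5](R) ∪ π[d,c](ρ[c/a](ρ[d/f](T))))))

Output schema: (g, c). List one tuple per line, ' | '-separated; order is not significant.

Stepwise |·|:
  R → 5
  σ[d<5](R) → 3
  T → 3
  ρ[d/f](T) → 3
  ρ[c/a](ρ[d/f](T)) → 3
  π[d,c](ρ[c/a](ρ[d/f](T))) → 3
  (σ[d<5](R) ∪ π[d,c](ρ[c/a](ρ[d/f](T)))) → 6
  σ[c<=6]((σ[d<5](R) ∪ π[d,c](ρ[c/a](ρ[d/f](T))))) → 2
  ρ[g/d](σ[c<=6]((σ[d<5](R) ∪ π[d,c](ρ[c/a](ρ[d/f](T)))))) → 2

== RESULT ==
g | c
1 | 6
9 | 3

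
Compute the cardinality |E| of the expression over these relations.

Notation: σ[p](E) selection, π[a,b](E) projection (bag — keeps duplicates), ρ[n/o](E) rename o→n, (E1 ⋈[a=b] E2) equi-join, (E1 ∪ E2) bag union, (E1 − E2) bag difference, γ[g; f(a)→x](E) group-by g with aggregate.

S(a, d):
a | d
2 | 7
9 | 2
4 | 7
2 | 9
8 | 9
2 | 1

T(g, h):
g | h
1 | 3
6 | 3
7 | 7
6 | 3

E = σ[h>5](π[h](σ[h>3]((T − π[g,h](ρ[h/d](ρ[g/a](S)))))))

Per-node cardinality:
  T → 4
  S → 6
  ρ[g/a](S) → 6
  ρ[h/d](ρ[g/a](S)) → 6
  π[g,h](ρ[h/d](ρ[g/a](S))) → 6
  (T − π[g,h](ρ[h/d](ρ[g/a](S)))) → 4
  σ[h>3]((T − π[g,h](ρ[h/d](ρ[g/a](S))))) → 1
  π[h](σ[h>3]((T − π[g,h](ρ[h/d](ρ[g/a](S)))))) → 1
  σ[h>5](π[h](σ[h>3]((T − π[g,h](ρ[h/d](ρ[g/a](S))))))) → 1

|E| = 1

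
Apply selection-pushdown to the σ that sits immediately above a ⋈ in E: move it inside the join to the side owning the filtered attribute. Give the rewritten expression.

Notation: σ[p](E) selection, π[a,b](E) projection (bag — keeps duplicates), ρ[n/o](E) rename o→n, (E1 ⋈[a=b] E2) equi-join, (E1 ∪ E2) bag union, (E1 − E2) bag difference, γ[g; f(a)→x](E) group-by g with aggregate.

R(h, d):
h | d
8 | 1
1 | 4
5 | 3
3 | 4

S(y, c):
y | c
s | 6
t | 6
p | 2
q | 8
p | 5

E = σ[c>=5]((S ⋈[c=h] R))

σ filters on c, owned by the left side.
E' = (σ[c>=5](S) ⋈[c=h] R)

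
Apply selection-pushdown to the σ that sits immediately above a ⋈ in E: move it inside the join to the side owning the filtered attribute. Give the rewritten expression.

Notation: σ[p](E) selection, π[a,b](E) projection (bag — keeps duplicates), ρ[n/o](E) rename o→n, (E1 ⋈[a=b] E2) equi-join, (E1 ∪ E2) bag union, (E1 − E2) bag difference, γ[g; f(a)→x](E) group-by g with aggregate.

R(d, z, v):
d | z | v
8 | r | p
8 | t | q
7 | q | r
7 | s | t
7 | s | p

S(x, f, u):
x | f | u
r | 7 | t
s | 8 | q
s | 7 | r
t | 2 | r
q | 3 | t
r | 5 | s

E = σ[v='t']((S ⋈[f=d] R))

σ filters on v, owned by the right side.
E' = (S ⋈[f=d] σ[v='t'](R))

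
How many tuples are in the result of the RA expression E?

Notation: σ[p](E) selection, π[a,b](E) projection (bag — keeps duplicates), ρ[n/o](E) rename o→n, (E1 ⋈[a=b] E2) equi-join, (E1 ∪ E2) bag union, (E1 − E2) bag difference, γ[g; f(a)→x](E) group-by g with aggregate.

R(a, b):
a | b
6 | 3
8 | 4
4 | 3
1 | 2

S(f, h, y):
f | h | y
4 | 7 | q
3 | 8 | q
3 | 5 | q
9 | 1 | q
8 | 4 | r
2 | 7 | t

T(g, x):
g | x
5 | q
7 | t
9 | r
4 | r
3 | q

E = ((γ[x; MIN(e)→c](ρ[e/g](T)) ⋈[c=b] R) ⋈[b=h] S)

Stepwise |·|:
  T → 5
  ρ[e/g](T) → 5
  γ[x; MIN(e)→c](ρ[e/g](T)) → 3
  R → 4
  (γ[x; MIN(e)→c](ρ[e/g](T)) ⋈[c=b] R) → 3
  S → 6
  ((γ[x; MIN(e)→c](ρ[e/g](T)) ⋈[c=b] R) ⋈[b=h] S) → 1

|E| = 1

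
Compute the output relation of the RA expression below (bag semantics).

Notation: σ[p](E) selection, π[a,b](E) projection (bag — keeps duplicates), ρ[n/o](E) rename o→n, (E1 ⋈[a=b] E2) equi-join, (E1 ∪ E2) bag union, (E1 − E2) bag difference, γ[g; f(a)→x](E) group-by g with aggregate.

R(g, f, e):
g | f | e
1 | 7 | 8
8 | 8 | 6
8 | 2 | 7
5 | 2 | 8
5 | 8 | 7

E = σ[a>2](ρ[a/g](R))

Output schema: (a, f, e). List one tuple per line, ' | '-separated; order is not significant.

Per-node cardinality:
  R → 5
  ρ[a/g](R) → 5
  σ[a>2](ρ[a/g](R)) → 4

== RESULT ==
a | f | e
5 | 2 | 8
5 | 8 | 7
8 | 2 | 7
8 | 8 | 6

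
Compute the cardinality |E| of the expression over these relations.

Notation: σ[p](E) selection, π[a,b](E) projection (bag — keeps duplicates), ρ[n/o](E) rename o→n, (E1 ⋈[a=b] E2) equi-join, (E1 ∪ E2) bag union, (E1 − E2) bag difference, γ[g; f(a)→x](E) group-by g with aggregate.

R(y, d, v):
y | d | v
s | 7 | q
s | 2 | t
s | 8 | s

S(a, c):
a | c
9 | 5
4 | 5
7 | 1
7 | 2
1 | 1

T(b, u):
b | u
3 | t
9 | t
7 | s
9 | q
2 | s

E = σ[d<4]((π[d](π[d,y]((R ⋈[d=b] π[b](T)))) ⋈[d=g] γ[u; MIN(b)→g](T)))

Row counts bottom-up:
  R → 3
  T → 5
  π[b](T) → 5
  (R ⋈[d=b] π[b](T)) → 2
  π[d,y]((R ⋈[d=b] π[b](T))) → 2
  π[d](π[d,y]((R ⋈[d=b] π[b](T)))) → 2
  T → 5
  γ[u; MIN(b)→g](T) → 3
  (π[d](π[d,y]((R ⋈[d=b] π[b](T)))) ⋈[d=g] γ[u; MIN(b)→g](T)) → 1
  σ[d<4]((π[d](π[d,y]((R ⋈[d=b] π[b](T)))) ⋈[d=g] γ[u; MIN(b)→g](T))) → 1

|E| = 1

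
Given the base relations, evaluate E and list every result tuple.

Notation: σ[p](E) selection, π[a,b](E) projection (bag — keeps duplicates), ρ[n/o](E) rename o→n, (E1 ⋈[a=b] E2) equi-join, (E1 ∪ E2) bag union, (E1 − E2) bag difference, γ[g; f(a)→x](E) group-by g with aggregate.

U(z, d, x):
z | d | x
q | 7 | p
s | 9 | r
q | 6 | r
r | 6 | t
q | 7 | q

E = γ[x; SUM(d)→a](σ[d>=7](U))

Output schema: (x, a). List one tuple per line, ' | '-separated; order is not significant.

Per-node cardinality:
  U → 5
  σ[d>=7](U) → 3
  γ[x; SUM(d)→a](σ[d>=7](U)) → 3

== RESULT ==
x | a
p | 7
q | 7
r | 9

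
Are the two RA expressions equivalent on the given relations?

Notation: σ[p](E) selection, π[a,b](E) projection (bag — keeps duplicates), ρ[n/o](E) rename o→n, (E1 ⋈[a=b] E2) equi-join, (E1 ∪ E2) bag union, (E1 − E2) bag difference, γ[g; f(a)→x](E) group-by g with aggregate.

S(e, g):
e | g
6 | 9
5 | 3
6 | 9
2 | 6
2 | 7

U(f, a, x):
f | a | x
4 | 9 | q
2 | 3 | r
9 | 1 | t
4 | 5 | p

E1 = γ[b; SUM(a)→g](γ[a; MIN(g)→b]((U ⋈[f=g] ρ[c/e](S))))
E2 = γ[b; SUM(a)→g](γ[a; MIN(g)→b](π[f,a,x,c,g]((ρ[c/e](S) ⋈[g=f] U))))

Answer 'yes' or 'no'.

E1 row counts bottom-up:
  U → 4
  S → 5
  ρ[c/e](S) → 5
  (U ⋈[f=g] ρ[c/e](S)) → 2
  γ[a; MIN(g)→b]((U ⋈[f=g] ρ[c/e](S))) → 1
  γ[b; SUM(a)→g](γ[a; MIN(g)→b]((U ⋈[f=g] ρ[c/e](S)))) → 1
E2 row counts bottom-up:
  S → 5
  ρ[c/e](S) → 5
  U → 4
  (ρ[c/e](S) ⋈[g=f] U) → 2
  π[f,a,x,c,g]((ρ[c/e](S) ⋈[g=f] U)) → 2
  γ[a; MIN(g)→b](π[f,a,x,c,g]((ρ[c/e](S) ⋈[g=f] U))) → 1
  γ[b; SUM(a)→g](γ[a; MIN(g)→b](π[f,a,x,c,g]((ρ[c/e](S) ⋈[g=f] U)))) → 1

E1 and E2 produce the same multiset:
b | g
9 | 1

yes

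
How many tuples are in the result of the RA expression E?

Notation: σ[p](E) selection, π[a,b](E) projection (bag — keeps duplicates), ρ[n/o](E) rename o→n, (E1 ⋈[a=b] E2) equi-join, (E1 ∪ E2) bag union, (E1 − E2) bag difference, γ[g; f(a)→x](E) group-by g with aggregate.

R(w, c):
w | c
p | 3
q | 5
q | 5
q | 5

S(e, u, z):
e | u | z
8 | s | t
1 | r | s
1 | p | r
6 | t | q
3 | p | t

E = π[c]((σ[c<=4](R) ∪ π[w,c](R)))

Subexpression sizes:
  R → 4
  σ[c<=4](R) → 1
  R → 4
  π[w,c](R) → 4
  (σ[c<=4](R) ∪ π[w,c](R)) → 5
  π[c]((σ[c<=4](R) ∪ π[w,c](R))) → 5

|E| = 5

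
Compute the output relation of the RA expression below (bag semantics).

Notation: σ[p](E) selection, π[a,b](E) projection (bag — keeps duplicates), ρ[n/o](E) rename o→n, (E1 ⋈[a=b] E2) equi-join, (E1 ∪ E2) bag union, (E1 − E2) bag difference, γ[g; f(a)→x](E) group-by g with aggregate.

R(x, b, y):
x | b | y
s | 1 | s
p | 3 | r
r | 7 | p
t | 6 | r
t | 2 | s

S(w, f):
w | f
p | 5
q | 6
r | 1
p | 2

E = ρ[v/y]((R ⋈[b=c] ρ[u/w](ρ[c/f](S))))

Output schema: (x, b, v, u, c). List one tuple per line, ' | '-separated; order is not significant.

Per-node cardinality:
  R → 5
  S → 4
  ρ[c/f](S) → 4
  ρ[u/w](ρ[c/f](S)) → 4
  (R ⋈[b=c] ρ[u/w](ρ[c/f](S))) → 3
  ρ[v/y]((R ⋈[b=c] ρ[u/w](ρ[c/f](S)))) → 3

== RESULT ==
x | b | v | u | c
s | 1 | s | r | 1
t | 2 | s | p | 2
t | 6 | r | q | 6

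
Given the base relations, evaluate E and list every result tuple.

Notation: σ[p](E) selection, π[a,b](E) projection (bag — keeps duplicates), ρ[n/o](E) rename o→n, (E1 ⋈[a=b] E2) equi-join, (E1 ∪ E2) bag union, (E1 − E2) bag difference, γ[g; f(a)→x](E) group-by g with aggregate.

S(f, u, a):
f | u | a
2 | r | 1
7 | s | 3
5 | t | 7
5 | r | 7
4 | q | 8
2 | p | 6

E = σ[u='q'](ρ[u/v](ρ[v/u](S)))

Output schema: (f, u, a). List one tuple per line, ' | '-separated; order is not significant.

Row counts bottom-up:
  S → 6
  ρ[v/u](S) → 6
  ρ[u/v](ρ[v/u](S)) → 6
  σ[u='q'](ρ[u/v](ρ[v/u](S))) → 1

== RESULT ==
f | u | a
4 | q | 8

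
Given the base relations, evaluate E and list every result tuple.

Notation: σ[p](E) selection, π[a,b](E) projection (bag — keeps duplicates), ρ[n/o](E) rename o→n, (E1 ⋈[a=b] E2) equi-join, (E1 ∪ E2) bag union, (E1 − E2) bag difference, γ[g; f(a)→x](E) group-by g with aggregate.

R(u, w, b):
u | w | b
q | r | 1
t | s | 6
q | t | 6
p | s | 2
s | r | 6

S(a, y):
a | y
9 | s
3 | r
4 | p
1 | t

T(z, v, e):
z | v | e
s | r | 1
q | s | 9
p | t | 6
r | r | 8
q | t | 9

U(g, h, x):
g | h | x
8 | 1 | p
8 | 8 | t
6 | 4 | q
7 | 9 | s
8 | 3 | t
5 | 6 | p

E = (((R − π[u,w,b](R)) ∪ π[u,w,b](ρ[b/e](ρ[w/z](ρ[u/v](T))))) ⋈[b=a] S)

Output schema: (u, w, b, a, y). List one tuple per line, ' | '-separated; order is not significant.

Subexpression sizes:
  R → 5
  R → 5
  π[u,w,b](R) → 5
  (R − π[u,w,b](R)) → 0
  T → 5
  ρ[u/v](T) → 5
  ρ[w/z](ρ[u/v](T)) → 5
  ρ[b/e](ρ[w/z](ρ[u/v](T))) → 5
  π[u,w,b](ρ[b/e](ρ[w/z](ρ[u/v](T)))) → 5
  ((R − π[u,w,b](R)) ∪ π[u,w,b](ρ[b/e](ρ[w/z](ρ[u/v](T))))) → 5
  S → 4
  (((R − π[u,w,b](R)) ∪ π[u,w,b](ρ[b/e](ρ[w/z](ρ[u/v](T))))) ⋈[b=a] S) → 3

== RESULT ==
u | w | b | a | y
r | s | 1 | 1 | t
s | q | 9 | 9 | s
t | q | 9 | 9 | s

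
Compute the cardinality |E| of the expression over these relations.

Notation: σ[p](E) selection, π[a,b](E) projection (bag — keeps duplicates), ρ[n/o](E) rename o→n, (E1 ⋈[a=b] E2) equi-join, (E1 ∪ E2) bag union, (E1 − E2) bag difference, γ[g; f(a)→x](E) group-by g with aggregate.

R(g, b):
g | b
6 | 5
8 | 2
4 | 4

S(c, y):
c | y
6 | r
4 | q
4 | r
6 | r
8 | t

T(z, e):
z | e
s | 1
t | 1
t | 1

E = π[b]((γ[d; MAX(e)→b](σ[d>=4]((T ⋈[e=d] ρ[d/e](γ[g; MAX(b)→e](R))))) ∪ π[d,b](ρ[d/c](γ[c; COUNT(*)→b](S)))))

Subexpression sizes:
  T → 3
  R → 3
  γ[g; MAX(b)→e](R) → 3
  ρ[d/e](γ[g; MAX(b)→e](R)) → 3
  (T ⋈[e=d] ρ[d/e](γ[g; MAX(b)→e](R))) → 0
  σ[d>=4]((T ⋈[e=d] ρ[d/e](γ[g; MAX(b)→e](R)))) → 0
  γ[d; MAX(e)→b](σ[d>=4]((T ⋈[e=d] ρ[d/e](γ[g; MAX(b)→e](R))))) → 0
  S → 5
  γ[c; COUNT(*)→b](S) → 3
  ρ[d/c](γ[c; COUNT(*)→b](S)) → 3
  π[d,b](ρ[d/c](γ[c; COUNT(*)→b](S))) → 3
  (γ[d; MAX(e)→b](σ[d>=4]((T ⋈[e=d] ρ[d/e](γ[g; MAX(b)→e](R))))) ∪ π[d,b](ρ[d/c](γ[c; COUNT(*)→b](S)))) → 3
  π[b]((γ[d; MAX(e)→b](σ[d>=4]((T ⋈[e=d] ρ[d/e](γ[g; MAX(b)→e](R))))) ∪ π[d,b](ρ[d/c](γ[c; COUNT(*)→b](S))))) → 3

|E| = 3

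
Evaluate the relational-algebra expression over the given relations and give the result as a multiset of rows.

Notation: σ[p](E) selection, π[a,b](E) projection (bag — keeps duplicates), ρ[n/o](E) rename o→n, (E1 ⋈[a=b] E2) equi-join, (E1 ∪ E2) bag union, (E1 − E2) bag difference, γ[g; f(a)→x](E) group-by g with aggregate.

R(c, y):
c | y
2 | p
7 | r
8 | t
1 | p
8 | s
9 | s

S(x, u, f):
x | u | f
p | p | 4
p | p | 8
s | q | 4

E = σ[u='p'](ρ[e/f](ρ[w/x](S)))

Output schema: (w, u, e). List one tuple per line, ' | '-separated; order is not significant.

Per-node cardinality:
  S → 3
  ρ[w/x](S) → 3
  ρ[e/f](ρ[w/x](S)) → 3
  σ[u='p'](ρ[e/f](ρ[w/x](S))) → 2

== RESULT ==
w | u | e
p | p | 4
p | p | 8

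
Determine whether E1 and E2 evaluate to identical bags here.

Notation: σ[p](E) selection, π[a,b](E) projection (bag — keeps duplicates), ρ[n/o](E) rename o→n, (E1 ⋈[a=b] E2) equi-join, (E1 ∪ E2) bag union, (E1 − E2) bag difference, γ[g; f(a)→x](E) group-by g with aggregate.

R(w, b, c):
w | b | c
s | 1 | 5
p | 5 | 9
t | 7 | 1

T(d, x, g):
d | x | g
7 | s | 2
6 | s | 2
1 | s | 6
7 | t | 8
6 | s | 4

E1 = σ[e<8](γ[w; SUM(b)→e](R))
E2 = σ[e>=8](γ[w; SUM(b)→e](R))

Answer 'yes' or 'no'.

E1 stepwise |·|:
  R → 3
  γ[w; SUM(b)→e](R) → 3
  σ[e<8](γ[w; SUM(b)→e](R)) → 3
E2 stepwise |·|:
  R → 3
  γ[w; SUM(b)→e](R) → 3
  σ[e>=8](γ[w; SUM(b)→e](R)) → 0

E1 result:
w | e
p | 5
s | 1
t | 7
E2 result:
w | e
(0 rows)
Witness: ('p', 5) appears 1× in E1 but 0× in E2.

no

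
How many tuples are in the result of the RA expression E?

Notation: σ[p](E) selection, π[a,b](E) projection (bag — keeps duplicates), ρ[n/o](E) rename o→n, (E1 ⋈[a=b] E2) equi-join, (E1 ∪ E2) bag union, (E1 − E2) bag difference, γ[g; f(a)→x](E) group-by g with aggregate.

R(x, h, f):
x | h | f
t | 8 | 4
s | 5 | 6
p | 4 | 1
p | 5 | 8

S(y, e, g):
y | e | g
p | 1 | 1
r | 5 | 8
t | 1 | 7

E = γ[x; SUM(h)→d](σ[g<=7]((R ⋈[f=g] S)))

Row counts bottom-up:
  R → 4
  S → 3
  (R ⋈[f=g] S) → 2
  σ[g<=7]((R ⋈[f=g] S)) → 1
  γ[x; SUM(h)→d](σ[g<=7]((R ⋈[f=g] S))) → 1

|E| = 1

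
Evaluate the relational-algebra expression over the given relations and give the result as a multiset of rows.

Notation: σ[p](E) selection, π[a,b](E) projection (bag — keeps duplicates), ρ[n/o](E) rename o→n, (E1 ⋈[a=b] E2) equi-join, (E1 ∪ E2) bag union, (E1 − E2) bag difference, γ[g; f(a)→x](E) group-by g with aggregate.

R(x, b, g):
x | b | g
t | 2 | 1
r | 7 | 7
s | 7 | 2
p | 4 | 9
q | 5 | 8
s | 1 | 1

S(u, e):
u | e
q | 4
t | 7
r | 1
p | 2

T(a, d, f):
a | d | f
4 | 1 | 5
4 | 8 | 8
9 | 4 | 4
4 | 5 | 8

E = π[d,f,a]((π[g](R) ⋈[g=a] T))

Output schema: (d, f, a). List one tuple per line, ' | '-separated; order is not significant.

Subexpression sizes:
  R → 6
  π[g](R) → 6
  T → 4
  (π[g](R) ⋈[g=a] T) → 1
  π[d,f,a]((π[g](R) ⋈[g=a] T)) → 1

== RESULT ==
d | f | a
4 | 4 | 9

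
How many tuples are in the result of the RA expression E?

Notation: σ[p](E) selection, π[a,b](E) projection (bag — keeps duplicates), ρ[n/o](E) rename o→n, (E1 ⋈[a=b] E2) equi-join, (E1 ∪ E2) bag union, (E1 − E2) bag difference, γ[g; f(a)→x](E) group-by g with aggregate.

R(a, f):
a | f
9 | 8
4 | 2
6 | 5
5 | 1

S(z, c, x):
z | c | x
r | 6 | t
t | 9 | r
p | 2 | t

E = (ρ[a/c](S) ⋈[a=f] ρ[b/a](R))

Subexpression sizes:
  S → 3
  ρ[a/c](S) → 3
  R → 4
  ρ[b/a](R) → 4
  (ρ[a/c](S) ⋈[a=f] ρ[b/a](R)) → 1

|E| = 1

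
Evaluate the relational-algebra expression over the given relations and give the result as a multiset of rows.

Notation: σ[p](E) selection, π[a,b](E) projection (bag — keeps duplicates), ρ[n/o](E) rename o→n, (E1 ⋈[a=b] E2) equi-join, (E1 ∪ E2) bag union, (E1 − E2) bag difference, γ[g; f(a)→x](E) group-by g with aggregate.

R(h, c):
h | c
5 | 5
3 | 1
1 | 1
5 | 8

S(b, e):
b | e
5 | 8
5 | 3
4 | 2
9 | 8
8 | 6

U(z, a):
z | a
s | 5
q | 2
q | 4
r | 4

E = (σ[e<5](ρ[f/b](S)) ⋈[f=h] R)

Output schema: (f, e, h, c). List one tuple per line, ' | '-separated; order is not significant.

Per-node cardinality:
  S → 5
  ρ[f/b](S) → 5
  σ[e<5](ρ[f/b](S)) → 2
  R → 4
  (σ[e<5](ρ[f/b](S)) ⋈[f=h] R) → 2

== RESULT ==
f | e | h | c
5 | 3 | 5 | 5
5 | 3 | 5 | 8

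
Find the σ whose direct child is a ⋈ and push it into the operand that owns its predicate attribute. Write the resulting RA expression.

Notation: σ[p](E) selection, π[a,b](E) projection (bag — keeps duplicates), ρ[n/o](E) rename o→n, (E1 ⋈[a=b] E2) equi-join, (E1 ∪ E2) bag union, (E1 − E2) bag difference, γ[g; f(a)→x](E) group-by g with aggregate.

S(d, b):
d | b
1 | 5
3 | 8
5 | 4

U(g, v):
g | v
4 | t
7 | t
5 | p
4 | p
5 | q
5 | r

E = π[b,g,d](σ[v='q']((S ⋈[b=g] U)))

σ filters on v, owned by the right side.
E' = π[b,g,d]((S ⋈[b=g] σ[v='q'](U)))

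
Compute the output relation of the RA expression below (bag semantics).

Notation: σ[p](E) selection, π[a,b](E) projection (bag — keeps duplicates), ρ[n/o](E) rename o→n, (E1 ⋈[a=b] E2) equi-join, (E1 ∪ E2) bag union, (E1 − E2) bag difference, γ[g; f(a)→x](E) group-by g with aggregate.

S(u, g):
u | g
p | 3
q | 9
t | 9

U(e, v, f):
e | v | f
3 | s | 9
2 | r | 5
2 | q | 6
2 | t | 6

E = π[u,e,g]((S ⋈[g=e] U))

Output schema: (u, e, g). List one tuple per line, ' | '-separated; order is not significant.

Per-node cardinality:
  S → 3
  U → 4
  (S ⋈[g=e] U) → 1
  π[u,e,g]((S ⋈[g=e] U)) → 1

== RESULT ==
u | e | g
p | 3 | 3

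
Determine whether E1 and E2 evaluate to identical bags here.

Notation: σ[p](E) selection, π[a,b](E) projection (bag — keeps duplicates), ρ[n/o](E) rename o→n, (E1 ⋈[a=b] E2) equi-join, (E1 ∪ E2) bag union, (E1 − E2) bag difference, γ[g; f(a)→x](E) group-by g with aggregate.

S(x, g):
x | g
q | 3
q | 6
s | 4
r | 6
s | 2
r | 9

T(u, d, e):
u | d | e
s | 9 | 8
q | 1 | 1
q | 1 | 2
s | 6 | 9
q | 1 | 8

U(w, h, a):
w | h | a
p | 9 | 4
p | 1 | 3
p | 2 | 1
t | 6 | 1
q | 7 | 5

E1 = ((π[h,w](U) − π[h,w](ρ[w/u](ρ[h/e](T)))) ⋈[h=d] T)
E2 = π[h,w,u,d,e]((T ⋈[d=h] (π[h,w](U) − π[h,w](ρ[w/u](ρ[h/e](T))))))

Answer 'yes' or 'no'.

E1 stepwise |·|:
  U → 5
  π[h,w](U) → 5
  T → 5
  ρ[h/e](T) → 5
  ρ[w/u](ρ[h/e](T)) → 5
  π[h,w](ρ[w/u](ρ[h/e](T))) → 5
  (π[h,w](U) − π[h,w](ρ[w/u](ρ[h/e](T)))) → 5
  T → 5
  ((π[h,w](U) − π[h,w](ρ[w/u](ρ[h/e](T)))) ⋈[h=d] T) → 5
E2 stepwise |·|:
  T → 5
  U → 5
  π[h,w](U) → 5
  T → 5
  ρ[h/e](T) → 5
  ρ[w/u](ρ[h/e](T)) → 5
  π[h,w](ρ[w/u](ρ[h/e](T))) → 5
  (π[h,w](U) − π[h,w](ρ[w/u](ρ[h/e](T)))) → 5
  (T ⋈[d=h] (π[h,w](U) − π[h,w](ρ[w/u](ρ[h/e](T))))) → 5
  π[h,w,u,d,e]((T ⋈[d=h] (π[h,w](U) − π[h,w](ρ[w/u](ρ[h/e](T)))))) → 5

E1 and E2 produce the same multiset:
h | w | u | d | e
1 | p | q | 1 | 1
1 | p | q | 1 | 2
1 | p | q | 1 | 8
6 | t | s | 6 | 9
9 | p | s | 9 | 8

yes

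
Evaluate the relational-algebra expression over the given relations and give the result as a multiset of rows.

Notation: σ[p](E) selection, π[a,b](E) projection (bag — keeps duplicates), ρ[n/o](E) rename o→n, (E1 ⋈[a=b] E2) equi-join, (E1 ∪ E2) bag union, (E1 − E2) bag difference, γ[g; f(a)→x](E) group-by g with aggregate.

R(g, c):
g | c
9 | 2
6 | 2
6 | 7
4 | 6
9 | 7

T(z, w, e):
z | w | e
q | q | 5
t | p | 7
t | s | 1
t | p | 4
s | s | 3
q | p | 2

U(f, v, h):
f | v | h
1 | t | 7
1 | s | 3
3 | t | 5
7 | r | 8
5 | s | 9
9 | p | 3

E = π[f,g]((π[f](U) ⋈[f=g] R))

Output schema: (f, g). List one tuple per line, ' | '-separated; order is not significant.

Subexpression sizes:
  U → 6
  π[f](U) → 6
  R → 5
  (π[f](U) ⋈[f=g] R) → 2
  π[f,g]((π[f](U) ⋈[f=g] R)) → 2

== RESULT ==
f | g
9 | 9
9 | 9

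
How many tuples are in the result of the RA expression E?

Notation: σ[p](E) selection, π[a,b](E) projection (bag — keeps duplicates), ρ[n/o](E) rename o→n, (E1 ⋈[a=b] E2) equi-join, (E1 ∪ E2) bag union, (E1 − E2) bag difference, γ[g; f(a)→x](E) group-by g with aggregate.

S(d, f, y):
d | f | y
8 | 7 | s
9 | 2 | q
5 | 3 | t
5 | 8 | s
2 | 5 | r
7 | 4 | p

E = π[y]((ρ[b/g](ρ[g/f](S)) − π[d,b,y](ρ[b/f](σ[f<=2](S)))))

Subexpression sizes:
  S → 6
  ρ[g/f](S) → 6
  ρ[b/g](ρ[g/f](S)) → 6
  S → 6
  σ[f<=2](S) → 1
  ρ[b/f](σ[f<=2](S)) → 1
  π[d,b,y](ρ[b/f](σ[f<=2](S))) → 1
  (ρ[b/g](ρ[g/f](S)) − π[d,b,y](ρ[b/f](σ[f<=2](S)))) → 5
  π[y]((ρ[b/g](ρ[g/f](S)) − π[d,b,y](ρ[b/f](σ[f<=2](S))))) → 5

|E| = 5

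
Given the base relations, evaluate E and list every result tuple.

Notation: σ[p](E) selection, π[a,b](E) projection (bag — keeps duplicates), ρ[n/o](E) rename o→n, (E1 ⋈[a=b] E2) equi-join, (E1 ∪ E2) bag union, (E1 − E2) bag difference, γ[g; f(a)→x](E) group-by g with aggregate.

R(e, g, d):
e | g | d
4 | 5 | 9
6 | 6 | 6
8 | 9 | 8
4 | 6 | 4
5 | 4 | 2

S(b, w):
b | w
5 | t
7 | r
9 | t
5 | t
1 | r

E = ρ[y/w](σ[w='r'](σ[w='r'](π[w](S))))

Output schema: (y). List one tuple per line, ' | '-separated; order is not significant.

Per-node cardinality:
  S → 5
  π[w](S) → 5
  σ[w='r'](π[w](S)) → 2
  σ[w='r'](σ[w='r'](π[w](S))) → 2
  ρ[y/w](σ[w='r'](σ[w='r'](π[w](S)))) → 2

== RESULT ==
y
r
r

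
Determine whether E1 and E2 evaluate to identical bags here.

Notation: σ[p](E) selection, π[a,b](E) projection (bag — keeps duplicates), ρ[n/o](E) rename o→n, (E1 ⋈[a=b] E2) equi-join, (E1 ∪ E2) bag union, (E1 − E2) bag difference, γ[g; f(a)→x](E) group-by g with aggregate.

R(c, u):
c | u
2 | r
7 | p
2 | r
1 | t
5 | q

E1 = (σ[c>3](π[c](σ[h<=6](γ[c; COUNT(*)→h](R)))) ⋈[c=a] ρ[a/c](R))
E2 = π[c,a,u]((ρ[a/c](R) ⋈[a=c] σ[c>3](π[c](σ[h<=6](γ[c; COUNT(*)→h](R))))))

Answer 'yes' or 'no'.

E1 stepwise |·|:
  R → 5
  γ[c; COUNT(*)→h](R) → 4
  σ[h<=6](γ[c; COUNT(*)→h](R)) → 4
  π[c](σ[h<=6](γ[c; COUNT(*)→h](R))) → 4
  σ[c>3](π[c](σ[h<=6](γ[c; COUNT(*)→h](R)))) → 2
  R → 5
  ρ[a/c](R) → 5
  (σ[c>3](π[c](σ[h<=6](γ[c; COUNT(*)→h](R)))) ⋈[c=a] ρ[a/c](R)) → 2
E2 stepwise |·|:
  R → 5
  ρ[a/c](R) → 5
  R → 5
  γ[c; COUNT(*)→h](R) → 4
  σ[h<=6](γ[c; COUNT(*)→h](R)) → 4
  π[c](σ[h<=6](γ[c; COUNT(*)→h](R))) → 4
  σ[c>3](π[c](σ[h<=6](γ[c; COUNT(*)→h](R)))) → 2
  (ρ[a/c](R) ⋈[a=c] σ[c>3](π[c](σ[h<=6](γ[c; COUNT(*)→h](R))))) → 2
  π[c,a,u]((ρ[a/c](R) ⋈[a=c] σ[c>3](π[c](σ[h<=6](γ[c; COUNT(*)→h](R)))))) → 2

E1 and E2 produce the same multiset:
c | a | u
5 | 5 | q
7 | 7 | p

yes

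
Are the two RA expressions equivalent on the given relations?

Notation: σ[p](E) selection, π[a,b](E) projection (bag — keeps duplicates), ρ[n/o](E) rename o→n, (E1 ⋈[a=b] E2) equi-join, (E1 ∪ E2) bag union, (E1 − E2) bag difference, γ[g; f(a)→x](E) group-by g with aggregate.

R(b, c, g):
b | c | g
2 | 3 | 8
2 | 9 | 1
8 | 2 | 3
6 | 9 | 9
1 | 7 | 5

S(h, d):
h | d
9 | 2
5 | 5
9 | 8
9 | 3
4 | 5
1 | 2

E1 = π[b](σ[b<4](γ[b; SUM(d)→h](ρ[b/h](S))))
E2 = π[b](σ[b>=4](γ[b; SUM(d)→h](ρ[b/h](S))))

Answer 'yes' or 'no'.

E1 per-node cardinality:
  S → 6
  ρ[b/h](S) → 6
  γ[b; SUM(d)→h](ρ[b/h](S)) → 4
  σ[b<4](γ[b; SUM(d)→h](ρ[b/h](S))) → 1
  π[b](σ[b<4](γ[b; SUM(d)→h](ρ[b/h](S)))) → 1
E2 per-node cardinality:
  S → 6
  ρ[b/h](S) → 6
  γ[b; SUM(d)→h](ρ[b/h](S)) → 4
  σ[b>=4](γ[b; SUM(d)→h](ρ[b/h](S))) → 3
  π[b](σ[b>=4](γ[b; SUM(d)→h](ρ[b/h](S)))) → 3

E1 result:
b
1
E2 result:
b
4
5
9
Witness: (1,) appears 1× in E1 but 0× in E2.

no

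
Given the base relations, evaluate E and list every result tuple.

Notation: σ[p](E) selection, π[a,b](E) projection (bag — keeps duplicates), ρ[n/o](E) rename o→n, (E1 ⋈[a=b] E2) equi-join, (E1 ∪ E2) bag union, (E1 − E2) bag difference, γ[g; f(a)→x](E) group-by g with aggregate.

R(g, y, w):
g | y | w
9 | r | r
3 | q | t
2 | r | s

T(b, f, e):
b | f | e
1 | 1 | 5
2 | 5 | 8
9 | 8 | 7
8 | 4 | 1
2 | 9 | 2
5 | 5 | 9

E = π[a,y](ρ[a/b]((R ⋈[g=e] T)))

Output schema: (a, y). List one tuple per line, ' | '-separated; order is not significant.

Per-node cardinality:
  R → 3
  T → 6
  (R ⋈[g=e] T) → 2
  ρ[a/b]((R ⋈[g=e] T)) → 2
  π[a,y](ρ[a/b]((R ⋈[g=e] T))) → 2

== RESULT ==
a | y
2 | r
5 | r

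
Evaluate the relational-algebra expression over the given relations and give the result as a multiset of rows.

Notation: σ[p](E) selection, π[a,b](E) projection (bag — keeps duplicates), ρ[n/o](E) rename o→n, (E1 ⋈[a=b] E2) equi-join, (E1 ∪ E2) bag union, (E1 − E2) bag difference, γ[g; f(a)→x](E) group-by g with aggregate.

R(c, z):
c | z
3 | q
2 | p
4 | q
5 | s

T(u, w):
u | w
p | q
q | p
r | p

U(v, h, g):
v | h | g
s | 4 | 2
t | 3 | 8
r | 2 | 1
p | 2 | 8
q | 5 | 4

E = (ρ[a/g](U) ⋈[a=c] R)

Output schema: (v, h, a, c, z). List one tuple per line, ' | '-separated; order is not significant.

Stepwise |·|:
  U → 5
  ρ[a/g](U) → 5
  R → 4
  (ρ[a/g](U) ⋈[a=c] R) → 2

== RESULT ==
v | h | a | c | z
q | 5 | 4 | 4 | q
s | 4 | 2 | 2 | p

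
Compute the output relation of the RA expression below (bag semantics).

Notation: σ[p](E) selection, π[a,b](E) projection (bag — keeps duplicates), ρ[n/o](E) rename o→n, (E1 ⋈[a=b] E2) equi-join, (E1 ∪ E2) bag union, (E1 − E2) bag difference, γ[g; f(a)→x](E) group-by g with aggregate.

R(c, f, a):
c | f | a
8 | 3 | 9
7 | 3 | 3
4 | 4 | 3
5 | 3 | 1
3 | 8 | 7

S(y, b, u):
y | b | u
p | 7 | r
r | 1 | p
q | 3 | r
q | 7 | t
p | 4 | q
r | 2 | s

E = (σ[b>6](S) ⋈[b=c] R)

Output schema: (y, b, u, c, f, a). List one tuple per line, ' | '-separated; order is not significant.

Row counts bottom-up:
  S → 6
  σ[b>6](S) → 2
  R → 5
  (σ[b>6](S) ⋈[b=c] R) → 2

== RESULT ==
y | b | u | c | f | a
p | 7 | r | 7 | 3 | 3
q | 7 | t | 7 | 3 | 3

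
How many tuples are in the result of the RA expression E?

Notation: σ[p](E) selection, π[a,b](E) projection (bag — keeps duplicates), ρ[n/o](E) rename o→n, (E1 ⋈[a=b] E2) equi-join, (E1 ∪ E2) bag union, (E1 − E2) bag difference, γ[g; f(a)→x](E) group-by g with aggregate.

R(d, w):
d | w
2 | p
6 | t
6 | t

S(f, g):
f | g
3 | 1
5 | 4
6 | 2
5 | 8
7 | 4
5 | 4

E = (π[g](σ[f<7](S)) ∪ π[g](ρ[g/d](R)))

Row counts bottom-up:
  S → 6
  σ[f<7](S) → 5
  π[g](σ[f<7](S)) → 5
  R → 3
  ρ[g/d](R) → 3
  π[g](ρ[g/d](R)) → 3
  (π[g](σ[f<7](S)) ∪ π[g](ρ[g/d](R))) → 8

|E| = 8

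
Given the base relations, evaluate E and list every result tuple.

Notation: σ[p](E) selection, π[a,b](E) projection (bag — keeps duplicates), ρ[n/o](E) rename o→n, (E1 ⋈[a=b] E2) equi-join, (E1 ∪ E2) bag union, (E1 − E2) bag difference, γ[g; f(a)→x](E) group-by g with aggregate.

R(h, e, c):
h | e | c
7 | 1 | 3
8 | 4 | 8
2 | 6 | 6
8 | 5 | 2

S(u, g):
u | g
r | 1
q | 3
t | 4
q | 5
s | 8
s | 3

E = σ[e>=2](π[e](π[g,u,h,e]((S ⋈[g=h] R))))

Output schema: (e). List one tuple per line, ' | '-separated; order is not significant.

Subexpression sizes:
  S → 6
  R → 4
  (S ⋈[g=h] R) → 2
  π[g,u,h,e]((S ⋈[g=h] R)) → 2
  π[e](π[g,u,h,e]((S ⋈[g=h] R))) → 2
  σ[e>=2](π[e](π[g,u,h,e]((S ⋈[g=h] R)))) → 2

== RESULT ==
e
4
5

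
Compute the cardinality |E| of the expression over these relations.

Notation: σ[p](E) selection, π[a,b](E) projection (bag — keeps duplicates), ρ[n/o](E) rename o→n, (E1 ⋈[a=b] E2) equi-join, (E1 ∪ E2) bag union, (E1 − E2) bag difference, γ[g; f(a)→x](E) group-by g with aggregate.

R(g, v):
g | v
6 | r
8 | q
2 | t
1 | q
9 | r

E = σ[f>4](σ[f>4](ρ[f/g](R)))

Stepwise |·|:
  R → 5
  ρ[f/g](R) → 5
  σ[f>4](ρ[f/g](R)) → 3
  σ[f>4](σ[f>4](ρ[f/g](R))) → 3

|E| = 3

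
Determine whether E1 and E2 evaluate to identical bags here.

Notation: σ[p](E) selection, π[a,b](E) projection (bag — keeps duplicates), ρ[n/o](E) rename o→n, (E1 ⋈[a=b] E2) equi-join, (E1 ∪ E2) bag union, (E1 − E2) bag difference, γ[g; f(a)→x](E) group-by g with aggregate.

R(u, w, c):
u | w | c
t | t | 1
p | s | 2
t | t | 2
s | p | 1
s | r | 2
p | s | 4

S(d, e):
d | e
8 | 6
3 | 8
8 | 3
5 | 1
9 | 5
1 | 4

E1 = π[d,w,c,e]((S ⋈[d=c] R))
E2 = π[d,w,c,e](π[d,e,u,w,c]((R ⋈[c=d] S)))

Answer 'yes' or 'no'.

E1 stepwise |·|:
  S → 6
  R → 6
  (S ⋈[d=c] R) → 2
  π[d,w,c,e]((S ⋈[d=c] R)) → 2
E2 stepwise |·|:
  R → 6
  S → 6
  (R ⋈[c=d] S) → 2
  π[d,e,u,w,c]((R ⋈[c=d] S)) → 2
  π[d,w,c,e](π[d,e,u,w,c]((R ⋈[c=d] S))) → 2

E1 and E2 produce the same multiset:
d | w | c | e
1 | p | 1 | 4
1 | t | 1 | 4

yes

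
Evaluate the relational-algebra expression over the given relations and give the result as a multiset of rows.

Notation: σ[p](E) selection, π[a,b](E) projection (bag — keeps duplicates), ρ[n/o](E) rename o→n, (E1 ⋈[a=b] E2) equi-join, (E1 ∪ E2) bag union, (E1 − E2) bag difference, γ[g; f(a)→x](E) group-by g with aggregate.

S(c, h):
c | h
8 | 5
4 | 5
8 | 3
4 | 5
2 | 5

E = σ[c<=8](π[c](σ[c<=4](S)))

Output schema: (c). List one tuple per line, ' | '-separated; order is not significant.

Stepwise |·|:
  S → 5
  σ[c<=4](S) → 3
  π[c](σ[c<=4](S)) → 3
  σ[c<=8](π[c](σ[c<=4](S))) → 3

== RESULT ==
c
2
4
4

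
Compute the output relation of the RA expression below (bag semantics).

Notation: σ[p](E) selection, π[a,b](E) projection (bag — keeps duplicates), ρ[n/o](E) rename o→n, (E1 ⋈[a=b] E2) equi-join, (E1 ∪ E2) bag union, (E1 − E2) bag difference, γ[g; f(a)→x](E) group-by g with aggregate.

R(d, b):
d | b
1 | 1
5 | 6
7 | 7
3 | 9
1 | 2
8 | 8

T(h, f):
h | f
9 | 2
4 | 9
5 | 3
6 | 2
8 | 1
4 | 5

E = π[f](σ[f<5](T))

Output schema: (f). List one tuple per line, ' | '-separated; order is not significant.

Row counts bottom-up:
  T → 6
  σ[f<5](T) → 4
  π[f](σ[f<5](T)) → 4

== RESULT ==
f
1
2
2
3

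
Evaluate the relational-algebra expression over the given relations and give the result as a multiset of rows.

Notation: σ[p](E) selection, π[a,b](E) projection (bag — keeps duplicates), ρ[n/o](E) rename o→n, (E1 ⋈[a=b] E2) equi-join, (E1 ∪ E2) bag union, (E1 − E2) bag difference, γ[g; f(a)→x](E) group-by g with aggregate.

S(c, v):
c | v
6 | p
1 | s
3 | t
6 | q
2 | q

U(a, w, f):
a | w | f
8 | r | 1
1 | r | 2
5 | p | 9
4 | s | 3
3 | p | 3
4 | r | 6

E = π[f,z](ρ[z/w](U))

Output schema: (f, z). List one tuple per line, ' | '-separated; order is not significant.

Row counts bottom-up:
  U → 6
  ρ[z/w](U) → 6
  π[f,z](ρ[z/w](U)) → 6

== RESULT ==
f | z
1 | r
2 | r
3 | p
3 | s
6 | r
9 | p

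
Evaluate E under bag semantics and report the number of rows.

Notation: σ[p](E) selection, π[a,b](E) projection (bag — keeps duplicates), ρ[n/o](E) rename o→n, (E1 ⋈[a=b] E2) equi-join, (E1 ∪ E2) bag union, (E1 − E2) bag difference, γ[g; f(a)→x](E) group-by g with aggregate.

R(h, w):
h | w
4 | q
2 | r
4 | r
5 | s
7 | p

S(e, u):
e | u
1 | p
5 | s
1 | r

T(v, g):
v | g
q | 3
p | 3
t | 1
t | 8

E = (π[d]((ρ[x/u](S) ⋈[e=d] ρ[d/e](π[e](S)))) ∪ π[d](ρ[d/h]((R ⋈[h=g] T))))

Row counts bottom-up:
  S → 3
  ρ[x/u](S) → 3
  S → 3
  π[e](S) → 3
  ρ[d/e](π[e](S)) → 3
  (ρ[x/u](S) ⋈[e=d] ρ[d/e](π[e](S))) → 5
  π[d]((ρ[x/u](S) ⋈[e=d] ρ[d/e](π[e](S)))) → 5
  R → 5
  T → 4
  (R ⋈[h=g] T) → 0
  ρ[d/h]((R ⋈[h=g] T)) → 0
  π[d](ρ[d/h]((R ⋈[h=g] T))) → 0
  (π[d]((ρ[x/u](S) ⋈[e=d] ρ[d/e](π[e](S)))) ∪ π[d](ρ[d/h]((R ⋈[h=g] T)))) → 5

|E| = 5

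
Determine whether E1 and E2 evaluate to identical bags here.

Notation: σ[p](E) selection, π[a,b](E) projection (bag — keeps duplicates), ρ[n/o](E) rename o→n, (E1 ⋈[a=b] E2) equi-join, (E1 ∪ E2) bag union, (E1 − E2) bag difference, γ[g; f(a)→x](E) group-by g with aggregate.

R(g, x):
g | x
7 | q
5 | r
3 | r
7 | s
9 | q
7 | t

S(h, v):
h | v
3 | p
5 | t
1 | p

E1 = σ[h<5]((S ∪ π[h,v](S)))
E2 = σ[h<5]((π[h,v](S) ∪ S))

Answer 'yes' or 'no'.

E1 row counts bottom-up:
  S → 3
  S → 3
  π[h,v](S) → 3
  (S ∪ π[h,v](S)) → 6
  σ[h<5]((S ∪ π[h,v](S))) → 4
E2 row counts bottom-up:
  S → 3
  π[h,v](S) → 3
  S → 3
  (π[h,v](S) ∪ S) → 6
  σ[h<5]((π[h,v](S) ∪ S)) → 4

E1 and E2 produce the same multiset:
h | v
1 | p
1 | p
3 | p
3 | p

yes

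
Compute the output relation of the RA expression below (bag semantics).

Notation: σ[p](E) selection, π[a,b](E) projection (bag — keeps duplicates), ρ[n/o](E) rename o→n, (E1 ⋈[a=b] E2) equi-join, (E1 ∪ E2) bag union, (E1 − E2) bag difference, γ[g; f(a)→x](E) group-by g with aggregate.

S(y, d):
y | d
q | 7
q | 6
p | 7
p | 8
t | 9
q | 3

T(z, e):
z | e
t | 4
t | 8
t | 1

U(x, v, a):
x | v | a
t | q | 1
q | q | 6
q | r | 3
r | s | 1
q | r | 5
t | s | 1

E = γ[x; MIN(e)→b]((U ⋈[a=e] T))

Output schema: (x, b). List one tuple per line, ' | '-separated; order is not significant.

Per-node cardinality:
  U → 6
  T → 3
  (U ⋈[a=e] T) → 3
  γ[x; MIN(e)→b]((U ⋈[a=e] T)) → 2

== RESULT ==
x | b
r | 1
t | 1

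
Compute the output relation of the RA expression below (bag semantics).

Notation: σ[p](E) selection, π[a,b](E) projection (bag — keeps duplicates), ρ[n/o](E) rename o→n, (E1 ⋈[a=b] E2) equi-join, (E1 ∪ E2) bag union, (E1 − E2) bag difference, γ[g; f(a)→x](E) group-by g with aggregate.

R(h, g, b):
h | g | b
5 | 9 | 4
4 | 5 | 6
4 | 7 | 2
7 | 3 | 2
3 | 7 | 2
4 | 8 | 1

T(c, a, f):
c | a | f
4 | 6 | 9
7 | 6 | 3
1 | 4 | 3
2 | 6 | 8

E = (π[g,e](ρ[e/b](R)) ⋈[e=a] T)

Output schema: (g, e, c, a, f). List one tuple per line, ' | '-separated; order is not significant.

Subexpression sizes:
  R → 6
  ρ[e/b](R) → 6
  π[g,e](ρ[e/b](R)) → 6
  T → 4
  (π[g,e](ρ[e/b](R)) ⋈[e=a] T) → 4

== RESULT ==
g | e | c | a | f
5 | 6 | 2 | 6 | 8
5 | 6 | 4 | 6 | 9
5 | 6 | 7 | 6 | 3
9 | 4 | 1 | 4 | 3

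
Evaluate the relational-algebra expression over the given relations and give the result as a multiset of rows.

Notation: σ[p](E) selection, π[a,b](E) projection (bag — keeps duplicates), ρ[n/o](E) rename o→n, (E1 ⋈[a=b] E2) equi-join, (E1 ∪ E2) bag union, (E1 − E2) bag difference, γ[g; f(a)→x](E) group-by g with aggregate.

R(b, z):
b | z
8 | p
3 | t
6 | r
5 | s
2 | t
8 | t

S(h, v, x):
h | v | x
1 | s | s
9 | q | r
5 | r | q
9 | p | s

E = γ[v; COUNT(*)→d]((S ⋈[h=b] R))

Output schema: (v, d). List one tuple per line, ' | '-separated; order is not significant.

Stepwise |·|:
  S → 4
  R → 6
  (S ⋈[h=b] R) → 1
  γ[v; COUNT(*)→d]((S ⋈[h=b] R)) → 1

== RESULT ==
v | d
r | 1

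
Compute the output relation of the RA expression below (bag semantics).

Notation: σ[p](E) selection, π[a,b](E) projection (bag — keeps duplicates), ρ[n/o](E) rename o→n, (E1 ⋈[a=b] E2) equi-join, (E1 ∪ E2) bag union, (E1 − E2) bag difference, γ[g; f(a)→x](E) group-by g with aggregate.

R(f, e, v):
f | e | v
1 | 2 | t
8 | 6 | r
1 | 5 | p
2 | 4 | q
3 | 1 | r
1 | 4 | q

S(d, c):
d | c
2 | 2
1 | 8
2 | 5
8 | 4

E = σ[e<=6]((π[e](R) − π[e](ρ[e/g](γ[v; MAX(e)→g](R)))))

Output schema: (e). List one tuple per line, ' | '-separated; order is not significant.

Stepwise |·|:
  R → 6
  π[e](R) → 6
  R → 6
  γ[v; MAX(e)→g](R) → 4
  ρ[e/g](γ[v; MAX(e)→g](R)) → 4
  π[e](ρ[e/g](γ[v; MAX(e)→g](R))) → 4
  (π[e](R) − π[e](ρ[e/g](γ[v; MAX(e)→g](R)))) → 2
  σ[e<=6]((π[e](R) − π[e](ρ[e/g](γ[v; MAX(e)→g](R))))) → 2

== RESULT ==
e
1
4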